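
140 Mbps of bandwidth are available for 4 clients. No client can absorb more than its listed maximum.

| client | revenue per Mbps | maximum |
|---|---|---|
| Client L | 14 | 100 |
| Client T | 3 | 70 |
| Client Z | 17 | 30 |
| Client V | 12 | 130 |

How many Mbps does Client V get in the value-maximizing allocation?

10

Highest revenue per Mbps first: Client Z 17 > Client L 14 > Client V 12 > Client T 3.
Client Z: +30 to 30 (cap) → 110 left.
Give Client L 100 to hit its cap of 100 → 10 left.
Client V has room for 130 but only 10 remain, so it gets 10.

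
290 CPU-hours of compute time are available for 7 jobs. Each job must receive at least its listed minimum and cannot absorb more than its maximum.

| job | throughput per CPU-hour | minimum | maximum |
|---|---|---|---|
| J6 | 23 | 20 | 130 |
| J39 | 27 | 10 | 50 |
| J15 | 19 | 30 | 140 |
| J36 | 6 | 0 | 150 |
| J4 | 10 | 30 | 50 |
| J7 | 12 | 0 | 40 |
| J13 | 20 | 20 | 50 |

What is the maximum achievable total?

6210

Meeting every minimum uses 20+10+30+0+30+0+20 = 110 CPU-hours, leaving 180.
Order the jobs by throughput per CPU-hour: J39 27 > J6 23 > J13 20 > J15 19 > J7 12 > J4 10 > J36 6.
Give J39 40 more to hit its cap of 50 — 140 left.
J6: +110 to 130 (cap) — 30 left.
J13: +30 to 50 (cap) — 0 left.
Total = 23×130 + 27×50 + 19×30 + 10×30 + 20×50 = 6210.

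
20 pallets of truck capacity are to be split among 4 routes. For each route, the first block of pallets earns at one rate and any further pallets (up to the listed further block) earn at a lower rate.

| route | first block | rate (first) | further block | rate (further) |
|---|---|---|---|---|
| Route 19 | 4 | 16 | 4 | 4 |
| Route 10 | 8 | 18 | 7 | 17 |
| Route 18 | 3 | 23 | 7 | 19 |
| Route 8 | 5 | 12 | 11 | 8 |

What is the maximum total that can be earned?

Rank every tier by rate: Route 18/first 23 > Route 18/second 19 > Route 10/first 18 > Route 10/second 17 > Route 19/first 16 > Route 8/first 12 > Route 8/second 8 > Route 19/second 4.
Fill Route 18 first block (3 at 23) — 17 left.
Route 18/second (19): +7 — 10 left.
Fill Route 10 first block (8 at 18) — 2 left.
Route 10 second at 17: only 2 left, fill 2.
Total = 23×3 + 19×7 + 18×8 + 17×2 = 380.

380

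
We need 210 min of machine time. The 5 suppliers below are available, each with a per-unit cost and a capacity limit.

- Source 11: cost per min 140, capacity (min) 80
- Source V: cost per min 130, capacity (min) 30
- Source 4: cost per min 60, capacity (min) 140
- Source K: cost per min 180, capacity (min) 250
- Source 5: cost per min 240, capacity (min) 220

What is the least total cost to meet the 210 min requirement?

17900

Use suppliers in increasing cost order.
Source 4 at 60: take all 140 min → 70 still needed.
Source V (130): use full 30 → 40 min to go.
Take 40 from Source 11 at 140 to finish.
Source K, Source 5: unused.
Cost = 140×60 + 30×130 + 40×140 = 17900.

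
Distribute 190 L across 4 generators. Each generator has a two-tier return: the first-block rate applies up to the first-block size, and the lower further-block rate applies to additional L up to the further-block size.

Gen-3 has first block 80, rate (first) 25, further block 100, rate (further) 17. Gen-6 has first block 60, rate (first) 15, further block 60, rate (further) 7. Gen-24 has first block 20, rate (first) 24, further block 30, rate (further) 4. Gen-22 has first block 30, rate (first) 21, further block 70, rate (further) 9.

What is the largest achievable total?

4130

Rank every tier by rate: Gen-3/T1 25 > Gen-24/T1 24 > Gen-22/T1 21 > Gen-3/T2 17 > Gen-6/T1 15 > Gen-22/T2 9 > Gen-6/T2 7 > Gen-24/T2 4.
Gen-3 T1 at 25: fill all 80 → 110 left.
Gen-24/T1 (24): +20 → 90 left.
Gen-22 T1 at 21: fill all 30 → 60 left.
Gen-3/T2: +60 of 100 at 17; pool empty.
Total = 25×80 + 24×20 + 21×30 + 17×60 = 4130.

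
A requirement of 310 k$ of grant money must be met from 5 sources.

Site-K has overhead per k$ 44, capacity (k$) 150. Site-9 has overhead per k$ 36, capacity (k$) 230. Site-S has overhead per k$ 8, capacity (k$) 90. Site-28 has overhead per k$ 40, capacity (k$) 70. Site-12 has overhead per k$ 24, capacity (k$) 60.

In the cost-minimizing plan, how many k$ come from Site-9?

Cheapest first:
Site-S (8): use full 90 → 220 k$ to go.
Site-12 at 24: take all 60 k$ → 160 still needed.
Take 160 from Site-9 at 36 to finish.
Site-28, Site-K: unused.

160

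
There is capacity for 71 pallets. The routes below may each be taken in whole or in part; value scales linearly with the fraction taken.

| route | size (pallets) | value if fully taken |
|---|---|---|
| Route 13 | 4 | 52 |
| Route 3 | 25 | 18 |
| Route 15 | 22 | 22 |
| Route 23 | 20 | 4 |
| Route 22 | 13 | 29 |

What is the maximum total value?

Rank by value-to-size ratio: Route 13 52/4≈13, Route 22 29/13≈2.23, Route 15 22/22≈1, Route 3 18/25≈0.72, Route 23 4/20≈0.2.
Route 13: take in full, 4 pallets for value 52 → 67 left.
Route 22: take in full, 13 pallets for value 29 → 54 left.
Route 15: take in full, 22 pallets for value 22 → 32 left.
All 25 pallets of Route 3 fit (value 18) → 7 remain.
Only 7 pallets remain; take 7/20 of Route 23 for value 4×7/20 = 1.4.
Total value = 122.4.

122.4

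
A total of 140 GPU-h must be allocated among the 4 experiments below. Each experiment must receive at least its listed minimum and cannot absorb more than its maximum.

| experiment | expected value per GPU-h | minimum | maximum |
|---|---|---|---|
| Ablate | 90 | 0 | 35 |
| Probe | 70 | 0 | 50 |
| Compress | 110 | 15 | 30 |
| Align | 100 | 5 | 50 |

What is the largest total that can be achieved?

Meeting every minimum uses 0+0+15+5 = 20 GPU-h, leaving 120.
Rank by expected value per GPU-h: Compress 110 > Align 100 > Ablate 90 > Probe 70.
Compress: +15 to 30 (cap) ; 105 left.
Align takes 45 more to reach its cap of 50 ; 60 left.
Give Ablate 35 more to hit its cap of 35 ; 25 left.
Probe: +25 (room for 50) → 25. Pool exhausted.
Total = 90×35 + 70×25 + 110×30 + 100×50 = 13200.

13200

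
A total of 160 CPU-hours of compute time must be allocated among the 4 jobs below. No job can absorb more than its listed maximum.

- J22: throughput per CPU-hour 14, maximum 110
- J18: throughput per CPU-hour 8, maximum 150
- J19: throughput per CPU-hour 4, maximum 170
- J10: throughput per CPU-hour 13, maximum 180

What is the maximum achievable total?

Highest throughput per CPU-hour first: J22 14 > J10 13 > J18 8 > J19 4.
Give J22 110 to hit its cap of 110 → 50 left.
J10 has room for 180 but only 50 remain, so it gets 50.
Total = 14×110 + 13×50 = 2190.

2190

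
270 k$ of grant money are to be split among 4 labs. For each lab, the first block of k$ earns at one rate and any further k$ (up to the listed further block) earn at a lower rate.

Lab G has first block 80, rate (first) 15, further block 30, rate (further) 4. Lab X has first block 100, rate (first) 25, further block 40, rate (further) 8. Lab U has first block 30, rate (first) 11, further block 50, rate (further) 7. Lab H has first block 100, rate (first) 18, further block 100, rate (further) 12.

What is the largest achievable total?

Treat each block as its own option and order by rate: Lab X/first 25 > Lab H/first 18 > Lab G/first 15 > Lab H/second 12 > Lab U/first 11 > Lab X/second 8 > Lab U/second 7 > Lab G/second 4.
Lab X/first (25): +100 → 170 left.
Lab H/first (18): +100 → 70 left.
70 remain; put them into Lab G first at 15.
Total = 25×100 + 18×100 + 15×70 = 5350.

5350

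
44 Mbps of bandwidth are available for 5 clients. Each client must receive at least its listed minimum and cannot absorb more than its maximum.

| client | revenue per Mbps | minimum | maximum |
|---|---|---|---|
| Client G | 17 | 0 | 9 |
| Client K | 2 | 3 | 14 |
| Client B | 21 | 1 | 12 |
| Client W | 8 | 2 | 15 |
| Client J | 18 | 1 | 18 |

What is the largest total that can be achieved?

751

Meeting every minimum uses 0+3+1+2+1 = 7 Mbps, leaving 37.
Rank by revenue per Mbps: Client B 21 > Client J 18 > Client G 17 > Client W 8 > Client K 2.
Client B: +11 to 12 (cap) ; 26 left.
Give Client J 17 more to hit its cap of 18 ; 9 left.
Give Client G 9 more to hit its cap of 9 ; 0 left.
Total = 17×9 + 2×3 + 21×12 + 8×2 + 18×18 = 751.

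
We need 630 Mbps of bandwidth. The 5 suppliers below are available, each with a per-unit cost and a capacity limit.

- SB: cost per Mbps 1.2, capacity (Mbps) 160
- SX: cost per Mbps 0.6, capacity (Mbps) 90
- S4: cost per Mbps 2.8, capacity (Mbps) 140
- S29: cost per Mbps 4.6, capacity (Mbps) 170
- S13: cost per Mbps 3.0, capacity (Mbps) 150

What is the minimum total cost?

1502

Cheapest first:
SX (0.6): use full 90 → 540 Mbps to go.
SB (1.2): use full 160 → 380 Mbps to go.
Take 140 from S4 at 2.8 → need 240 more.
Take 150 from S13 at 3.0 → need 90 more.
S29 (4.6): take the remaining 90 → done.
Cost = 90×0.6 + 160×1.2 + 140×2.8 + 150×3.0 + 90×4.6 = 1502.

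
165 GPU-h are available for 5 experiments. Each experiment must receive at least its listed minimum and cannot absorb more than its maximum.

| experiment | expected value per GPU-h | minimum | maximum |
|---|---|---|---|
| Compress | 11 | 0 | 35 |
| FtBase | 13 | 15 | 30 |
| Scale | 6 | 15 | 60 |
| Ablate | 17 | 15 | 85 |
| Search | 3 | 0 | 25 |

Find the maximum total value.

2310

Meeting every minimum uses 0+15+15+15+0 = 45 GPU-h, leaving 120.
Rank by expected value per GPU-h: Ablate 17 > FtBase 13 > Compress 11 > Scale 6 > Search 3.
Ablate takes 70 more to reach its cap of 85 ; 50 left.
Give FtBase 15 more to hit its cap of 30 ; 35 left.
Compress: +35 to 35 (cap) ; 0 left.
Total = 11×35 + 13×30 + 6×15 + 17×85 = 2310.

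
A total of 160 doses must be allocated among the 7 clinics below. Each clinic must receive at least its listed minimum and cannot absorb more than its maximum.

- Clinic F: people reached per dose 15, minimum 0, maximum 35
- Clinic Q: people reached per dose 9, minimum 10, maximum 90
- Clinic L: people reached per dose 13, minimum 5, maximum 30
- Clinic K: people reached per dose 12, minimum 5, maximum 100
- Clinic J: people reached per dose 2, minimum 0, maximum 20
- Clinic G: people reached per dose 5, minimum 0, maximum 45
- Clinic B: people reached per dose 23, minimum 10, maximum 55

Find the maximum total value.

Meeting every minimum uses 0+10+5+5+0+0+10 = 30 doses, leaving 130.
Highest people reached per dose first: Clinic B 23 > Clinic F 15 > Clinic L 13 > Clinic K 12 > Clinic Q 9 > Clinic G 5 > Clinic J 2.
Clinic B takes 45 more to reach its cap of 55 ; 85 left.
Clinic F: +35 to 35 (cap) ; 50 left.
Give Clinic L 25 more to hit its cap of 30 ; 25 left.
Only 25 left; Clinic K takes them to reach 30.
Total = 15×35 + 9×10 + 13×30 + 12×30 + 23×55 = 2630.

2630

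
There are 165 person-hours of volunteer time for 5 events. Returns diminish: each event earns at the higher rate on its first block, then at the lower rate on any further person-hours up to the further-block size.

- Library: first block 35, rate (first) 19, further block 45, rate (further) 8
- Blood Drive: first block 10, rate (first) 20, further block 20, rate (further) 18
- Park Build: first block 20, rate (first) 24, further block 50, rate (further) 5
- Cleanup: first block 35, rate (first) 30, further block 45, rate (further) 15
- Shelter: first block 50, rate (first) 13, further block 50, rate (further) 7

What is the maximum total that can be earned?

Treat each block as its own option and order by rate: Cleanup/T1 30 > Park Build/T1 24 > Blood Drive/T1 20 > Library/T1 19 > Blood Drive/T2 18 > Cleanup/T2 15 > Shelter/T1 13 > Library/T2 8 > Shelter/T2 7 > Park Build/T2 5.
Cleanup/T1 (30): +35 — 130 left.
Park Build T1 at 24: fill all 20 — 110 left.
Blood Drive T1 at 20: fill all 10 — 100 left.
Library/T1 (19): +35 — 65 left.
Blood Drive T2 at 18: fill all 20 — 45 left.
Cleanup/T2 (15): +45 — 0 left.
Total = 30×35 + 24×20 + 20×10 + 19×35 + 18×20 + 15×45 = 3430.

3430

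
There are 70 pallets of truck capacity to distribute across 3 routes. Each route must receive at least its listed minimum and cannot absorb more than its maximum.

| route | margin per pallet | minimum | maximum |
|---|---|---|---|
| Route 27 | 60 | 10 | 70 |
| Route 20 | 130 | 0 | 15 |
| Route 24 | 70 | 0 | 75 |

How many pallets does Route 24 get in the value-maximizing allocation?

Meeting every minimum uses 10+0+0 = 10 pallets, leaving 60.
Highest margin per pallet first: Route 20 130 > Route 24 70 > Route 27 60.
Route 20: +15 to 15 (cap) — 45 left.
Route 24: +45 (room for 75) → 45. Pool exhausted.

45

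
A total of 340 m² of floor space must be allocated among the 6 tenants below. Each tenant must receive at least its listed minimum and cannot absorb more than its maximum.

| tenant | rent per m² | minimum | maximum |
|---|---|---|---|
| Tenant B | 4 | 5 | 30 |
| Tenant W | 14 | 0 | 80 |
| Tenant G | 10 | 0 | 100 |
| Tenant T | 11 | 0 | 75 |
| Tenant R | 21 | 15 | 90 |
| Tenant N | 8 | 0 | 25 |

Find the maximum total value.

Meeting every minimum uses 5+0+0+0+15+0 = 20 m², leaving 320.
Highest rent per m² first: Tenant R 21 > Tenant W 14 > Tenant T 11 > Tenant G 10 > Tenant N 8 > Tenant B 4.
Tenant R takes 75 more to reach its cap of 90 — 245 left.
Tenant W takes 80 more to reach its cap of 80 — 165 left.
Give Tenant T 75 more to hit its cap of 75 — 90 left.
Tenant G: +90 (room for 100) → 90. Pool exhausted.
Total = 4×5 + 14×80 + 10×90 + 11×75 + 21×90 = 4755.

4755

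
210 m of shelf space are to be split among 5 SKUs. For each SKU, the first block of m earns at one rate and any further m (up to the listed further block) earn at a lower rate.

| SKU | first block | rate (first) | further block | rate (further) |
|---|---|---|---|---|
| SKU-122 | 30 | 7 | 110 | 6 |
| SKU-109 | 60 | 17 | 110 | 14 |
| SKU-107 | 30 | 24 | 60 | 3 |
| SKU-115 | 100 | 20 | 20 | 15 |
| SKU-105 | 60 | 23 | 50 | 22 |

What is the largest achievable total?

Order all 10 blocks by rate: SKU-107/tier1 24 > SKU-105/tier1 23 > SKU-105/tier2 22 > SKU-115/tier1 20 > SKU-109/tier1 17 > SKU-115/tier2 15 > SKU-109/tier2 14 > SKU-122/tier1 7 > SKU-122/tier2 6 > SKU-107/tier2 3.
Fill SKU-107 tier1 block (30 at 24) — 180 left.
SKU-105/tier1 (23): +60 — 120 left.
Fill SKU-105 tier2 block (50 at 22) — 70 left.
SKU-115 tier1 at 20: only 70 left, fill 70.
Total = 24×30 + 23×60 + 22×50 + 20×70 = 4600.

4600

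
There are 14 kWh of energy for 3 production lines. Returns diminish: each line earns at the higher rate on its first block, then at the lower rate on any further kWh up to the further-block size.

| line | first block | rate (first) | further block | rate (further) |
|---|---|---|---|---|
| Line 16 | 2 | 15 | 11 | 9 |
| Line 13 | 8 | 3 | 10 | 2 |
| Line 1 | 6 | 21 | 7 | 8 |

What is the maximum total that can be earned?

Treat each block as its own option and order by rate: Line 1/tier1 21 > Line 16/tier1 15 > Line 16/tier2 9 > Line 1/tier2 8 > Line 13/tier1 3 > Line 13/tier2 2.
Fill Line 1 tier1 block (6 at 21) ; 8 left.
Line 16/tier1 (15): +2 ; 6 left.
Line 16/tier2: +6 of 11 at 9; pool empty.
Total = 21×6 + 15×2 + 9×6 = 210.

210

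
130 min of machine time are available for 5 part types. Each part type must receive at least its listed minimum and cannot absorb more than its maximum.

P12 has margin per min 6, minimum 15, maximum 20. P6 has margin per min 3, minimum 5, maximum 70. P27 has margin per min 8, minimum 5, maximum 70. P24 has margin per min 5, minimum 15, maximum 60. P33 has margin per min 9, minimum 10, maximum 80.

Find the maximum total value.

1020

Meeting every minimum uses 15+5+5+15+10 = 50 min, leaving 80.
Highest margin per min first: P33 9 > P27 8 > P12 6 > P24 5 > P6 3.
P33 takes 70 more to reach its cap of 80 ; 10 left.
P27: +10 (room for 65) → 15. Pool exhausted.
Total = 6×15 + 3×5 + 8×15 + 5×15 + 9×80 = 1020.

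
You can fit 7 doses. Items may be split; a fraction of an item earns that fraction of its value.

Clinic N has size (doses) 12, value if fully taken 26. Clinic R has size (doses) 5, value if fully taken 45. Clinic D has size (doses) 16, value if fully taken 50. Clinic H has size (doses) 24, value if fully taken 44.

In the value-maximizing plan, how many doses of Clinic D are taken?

2

Best value per unit of size first: Clinic R 45/5≈9, Clinic D 50/16≈3.12, Clinic N 26/12≈2.17, Clinic H 44/24≈1.83.
Clinic R: take in full, 5 doses for value 45 ; 2 left.
2 doses left: a 2/16 share of Clinic D gives 50×2/16 = 6.25.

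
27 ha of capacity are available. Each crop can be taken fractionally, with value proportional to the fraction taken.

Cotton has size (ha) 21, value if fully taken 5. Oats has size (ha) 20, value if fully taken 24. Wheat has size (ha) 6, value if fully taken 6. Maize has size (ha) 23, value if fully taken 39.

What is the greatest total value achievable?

43.8

Sort by value density: Maize 39/23≈1.7, Oats 24/20≈1.2, Wheat 6/6≈1, Cotton 5/21≈0.238.
Maize: take in full, 23 ha for value 39 → 4 left.
4 ha left: a 4/20 share of Oats gives 24×4/20 = 4.8.
Total value = 43.8.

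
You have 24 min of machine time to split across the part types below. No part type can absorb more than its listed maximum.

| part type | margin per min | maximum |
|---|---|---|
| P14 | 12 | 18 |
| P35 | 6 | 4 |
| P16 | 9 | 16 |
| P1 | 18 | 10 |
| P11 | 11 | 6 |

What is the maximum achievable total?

348

Order the part types by margin per min: P1 18 > P14 12 > P11 11 > P16 9 > P35 6.
Give P1 10 to hit its cap of 10 — 14 left.
Only 14 left; P14 takes them to reach 14.
Total = 12×14 + 18×10 = 348.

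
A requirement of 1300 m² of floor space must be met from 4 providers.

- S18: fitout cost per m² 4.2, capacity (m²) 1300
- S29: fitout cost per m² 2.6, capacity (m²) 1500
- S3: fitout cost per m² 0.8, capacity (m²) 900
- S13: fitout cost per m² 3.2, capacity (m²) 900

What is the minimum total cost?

1760

Use providers in increasing cost order.
Take 900 from S3 at 0.8 → need 400 more.
Take 400 from S29 at 2.6 to finish.
S13, S18: unused.
Cost = 900×0.8 + 400×2.6 = 1760.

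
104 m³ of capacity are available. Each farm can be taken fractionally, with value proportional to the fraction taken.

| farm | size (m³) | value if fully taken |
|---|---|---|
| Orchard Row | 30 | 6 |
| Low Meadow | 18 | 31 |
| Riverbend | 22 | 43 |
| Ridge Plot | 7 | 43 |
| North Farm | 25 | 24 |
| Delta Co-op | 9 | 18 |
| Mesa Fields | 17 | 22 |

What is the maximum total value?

Rank by value-to-size ratio: Ridge Plot 43/7≈6.14, Delta Co-op 18/9≈2, Riverbend 43/22≈1.95, Low Meadow 31/18≈1.72, Mesa Fields 22/17≈1.29, North Farm 24/25≈0.96, Orchard Row 6/30≈0.2.
Ridge Plot: take in full, 7 m³ for value 43 — 97 left.
Delta Co-op: take in full, 9 m³ for value 18 — 88 left.
All 22 m³ of Riverbend fit (value 43) — 66 remain.
All 18 m³ of Low Meadow fit (value 31) — 48 remain.
Mesa Fields: take in full, 17 m³ for value 22 — 31 left.
All 25 m³ of North Farm fit (value 24) — 6 remain.
6 m³ left: a 6/30 share of Orchard Row gives 6×6/30 = 1.2.
Total value = 182.2.

182.2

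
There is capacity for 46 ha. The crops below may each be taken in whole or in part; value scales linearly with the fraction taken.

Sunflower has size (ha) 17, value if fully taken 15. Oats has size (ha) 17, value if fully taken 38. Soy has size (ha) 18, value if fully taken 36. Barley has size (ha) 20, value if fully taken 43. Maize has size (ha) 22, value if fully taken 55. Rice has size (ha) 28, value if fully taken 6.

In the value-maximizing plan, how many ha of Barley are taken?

Best value per unit of size first: Maize 55/22≈2.5, Oats 38/17≈2.24, Barley 43/20≈2.15, Soy 36/18≈2, Sunflower 15/17≈0.882, Rice 6/28≈0.214.
Take all of Maize (22 ha, value 55) → 24 ha left.
All 17 ha of Oats fit (value 38) → 7 remain.
Fill the last 7 ha with part of Barley: 7/20 of it earns 15.05.

7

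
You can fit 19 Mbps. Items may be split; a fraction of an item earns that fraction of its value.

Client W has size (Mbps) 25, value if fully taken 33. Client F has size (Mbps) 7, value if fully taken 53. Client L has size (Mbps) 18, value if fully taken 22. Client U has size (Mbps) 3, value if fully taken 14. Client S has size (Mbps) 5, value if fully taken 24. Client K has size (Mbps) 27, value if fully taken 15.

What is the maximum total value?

96.28

Rank by value-to-size ratio: Client F 53/7≈7.57, Client S 24/5≈4.8, Client U 14/3≈4.67, Client W 33/25≈1.32, Client L 22/18≈1.22, Client K 15/27≈0.556.
Client F: take in full, 7 Mbps for value 53 → 12 left.
Take all of Client S (5 Mbps, value 24) → 7 Mbps left.
All 3 Mbps of Client U fit (value 14) → 4 remain.
Fill the last 4 Mbps with part of Client W: 4/25 of it earns 5.28.
Total value = 96.28.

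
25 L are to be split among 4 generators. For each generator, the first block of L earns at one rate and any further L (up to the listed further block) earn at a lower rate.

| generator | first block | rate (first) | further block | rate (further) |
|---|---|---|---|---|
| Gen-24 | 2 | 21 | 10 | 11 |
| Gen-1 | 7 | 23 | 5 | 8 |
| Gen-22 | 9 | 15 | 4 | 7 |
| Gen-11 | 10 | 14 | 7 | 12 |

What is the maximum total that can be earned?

Rank every tier by rate: Gen-1/first 23 > Gen-24/first 21 > Gen-22/first 15 > Gen-11/first 14 > Gen-11/second 12 > Gen-24/second 11 > Gen-1/second 8 > Gen-22/second 7.
Gen-1 first at 23: fill all 7 ; 18 left.
Fill Gen-24 first block (2 at 21) ; 16 left.
Gen-22/first (15): +9 ; 7 left.
Gen-11 first at 14: only 7 left, fill 7.
Total = 23×7 + 21×2 + 15×9 + 14×7 = 436.

436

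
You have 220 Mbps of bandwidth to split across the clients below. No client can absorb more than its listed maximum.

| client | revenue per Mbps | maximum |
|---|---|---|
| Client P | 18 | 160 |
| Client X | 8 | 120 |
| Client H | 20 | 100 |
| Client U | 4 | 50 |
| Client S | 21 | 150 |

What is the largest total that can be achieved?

4550

Order the clients by revenue per Mbps: Client S 21 > Client H 20 > Client P 18 > Client X 8 > Client U 4.
Give Client S 150 to hit its cap of 150 → 70 left.
Client H has room for 100 but only 70 remain, so it gets 70.
Total = 20×70 + 21×150 = 4550.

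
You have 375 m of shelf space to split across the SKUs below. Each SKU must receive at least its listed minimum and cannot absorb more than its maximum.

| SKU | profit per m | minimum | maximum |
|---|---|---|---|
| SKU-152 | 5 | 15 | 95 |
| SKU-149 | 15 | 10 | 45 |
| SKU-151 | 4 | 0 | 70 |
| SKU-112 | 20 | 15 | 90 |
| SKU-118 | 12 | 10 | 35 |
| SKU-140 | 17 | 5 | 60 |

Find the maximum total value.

Meeting every minimum uses 15+10+0+15+10+5 = 55 m, leaving 320.
Order the SKUs by profit per m: SKU-112 20 > SKU-140 17 > SKU-149 15 > SKU-118 12 > SKU-152 5 > SKU-151 4.
SKU-112 takes 75 more to reach its cap of 90 — 245 left.
Give SKU-140 55 more to hit its cap of 60 — 190 left.
SKU-149 takes 35 more to reach its cap of 45 — 155 left.
SKU-118: +25 to 35 (cap) — 130 left.
Give SKU-152 80 more to hit its cap of 95 — 50 left.
Only 50 left; SKU-151 takes them to reach 50.
Total = 5×95 + 15×45 + 4×50 + 20×90 + 12×35 + 17×60 = 4590.

4590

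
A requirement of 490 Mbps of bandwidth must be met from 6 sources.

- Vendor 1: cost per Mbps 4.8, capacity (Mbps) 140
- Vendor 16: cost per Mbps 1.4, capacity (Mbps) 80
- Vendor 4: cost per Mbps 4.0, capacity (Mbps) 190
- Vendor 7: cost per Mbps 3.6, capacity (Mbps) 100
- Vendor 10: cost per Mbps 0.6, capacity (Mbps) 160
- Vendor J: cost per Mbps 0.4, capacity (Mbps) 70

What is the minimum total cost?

Cheapest first:
Vendor J at 0.4: take all 70 Mbps ; 420 still needed.
Vendor 10 (0.6): use full 160 ; 260 Mbps to go.
Vendor 16 (1.4): use full 80 ; 180 Mbps to go.
Vendor 7 (3.6): use full 100 ; 80 Mbps to go.
Vendor 4 (4.0): take the remaining 80 ; done.
Vendor 1: unused.
Cost = 70×0.4 + 160×0.6 + 80×1.4 + 100×3.6 + 80×4.0 = 916.

916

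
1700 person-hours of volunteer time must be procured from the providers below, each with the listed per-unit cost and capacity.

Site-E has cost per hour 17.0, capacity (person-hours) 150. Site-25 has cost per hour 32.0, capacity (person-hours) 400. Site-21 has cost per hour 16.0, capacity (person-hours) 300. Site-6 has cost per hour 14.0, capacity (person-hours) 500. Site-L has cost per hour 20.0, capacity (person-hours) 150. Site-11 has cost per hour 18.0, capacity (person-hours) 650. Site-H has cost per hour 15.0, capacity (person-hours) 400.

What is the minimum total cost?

Cheapest first:
Site-6 at 14.0: take all 500 person-hours — 1200 still needed.
Site-H at 15.0: take all 400 person-hours — 800 still needed.
Take 300 from Site-21 at 16.0 — need 500 more.
Site-E (17.0): use full 150 — 350 person-hours to go.
Take 350 from Site-11 at 18.0 to finish.
Site-L, Site-25: unused.
Cost = 500×14.0 + 400×15.0 + 300×16.0 + 150×17.0 + 350×18.0 = 26650.

26650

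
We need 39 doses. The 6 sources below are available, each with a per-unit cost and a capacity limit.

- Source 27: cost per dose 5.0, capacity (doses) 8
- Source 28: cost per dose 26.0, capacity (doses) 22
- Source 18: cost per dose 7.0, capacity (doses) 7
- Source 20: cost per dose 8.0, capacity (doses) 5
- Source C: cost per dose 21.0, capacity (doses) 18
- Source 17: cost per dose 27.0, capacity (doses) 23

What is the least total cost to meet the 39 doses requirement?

Fill from the cheapest source first.
Source 27 (5.0): use full 8 ; 31 doses to go.
Take 7 from Source 18 at 7.0 ; need 24 more.
Take 5 from Source 20 at 8.0 ; need 19 more.
Source C at 21.0: take all 18 doses ; 1 still needed.
Source 28 at 26.0: take 1 of its 22 ; requirement met.
Source 17: unused.
Cost = 8×5.0 + 7×7.0 + 5×8.0 + 18×21.0 + 1×26.0 = 533.

533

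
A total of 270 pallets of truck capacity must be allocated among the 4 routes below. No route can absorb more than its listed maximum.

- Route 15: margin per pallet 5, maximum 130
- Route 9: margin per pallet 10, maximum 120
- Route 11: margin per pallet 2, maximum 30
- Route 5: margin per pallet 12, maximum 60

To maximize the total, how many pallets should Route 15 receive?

90

Highest margin per pallet first: Route 5 12 > Route 9 10 > Route 15 5 > Route 11 2.
Route 5 takes 60 to reach its cap of 60 ; 210 left.
Route 9: +120 to 120 (cap) ; 90 left.
Route 15 has room for 130 but only 90 remain, so it gets 90.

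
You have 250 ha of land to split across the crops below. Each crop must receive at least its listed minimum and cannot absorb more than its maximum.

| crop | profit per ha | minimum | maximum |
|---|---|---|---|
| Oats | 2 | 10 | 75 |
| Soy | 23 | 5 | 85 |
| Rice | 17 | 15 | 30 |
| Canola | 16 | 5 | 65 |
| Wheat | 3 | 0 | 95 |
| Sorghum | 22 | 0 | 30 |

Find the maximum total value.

4275

Meeting every minimum uses 10+5+15+5+0+0 = 35 ha, leaving 215.
Order the crops by profit per ha: Soy 23 > Sorghum 22 > Rice 17 > Canola 16 > Wheat 3 > Oats 2.
Soy takes 80 more to reach its cap of 85 ; 135 left.
Sorghum: +30 to 30 (cap) ; 105 left.
Rice takes 15 more to reach its cap of 30 ; 90 left.
Give Canola 60 more to hit its cap of 65 ; 30 left.
Only 30 left; Wheat takes them to reach 30.
Total = 2×10 + 23×85 + 17×30 + 16×65 + 3×30 + 22×30 = 4275.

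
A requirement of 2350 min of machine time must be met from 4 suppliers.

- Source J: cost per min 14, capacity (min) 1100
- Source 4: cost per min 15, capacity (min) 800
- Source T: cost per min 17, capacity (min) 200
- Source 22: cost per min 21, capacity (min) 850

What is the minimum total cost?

Cheapest first:
Source J at 14: take all 1100 min — 1250 still needed.
Source 4 at 15: take all 800 min — 450 still needed.
Source T at 17: take all 200 min — 250 still needed.
Take 250 from Source 22 at 21 to finish.
Cost = 1100×14 + 800×15 + 200×17 + 250×21 = 36050.

36050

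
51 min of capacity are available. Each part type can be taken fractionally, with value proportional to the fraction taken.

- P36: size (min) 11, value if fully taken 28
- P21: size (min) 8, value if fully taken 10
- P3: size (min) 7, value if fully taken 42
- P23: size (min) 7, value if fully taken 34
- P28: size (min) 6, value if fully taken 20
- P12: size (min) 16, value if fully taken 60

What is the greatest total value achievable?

189

Best value per unit of size first: P3 42/7≈6, P23 34/7≈4.86, P12 60/16≈3.75, P28 20/6≈3.33, P36 28/11≈2.55, P21 10/8≈1.25.
Take all of P3 (7 min, value 42) ; 44 min left.
P23: take in full, 7 min for value 34 ; 37 left.
P12: take in full, 16 min for value 60 ; 21 left.
Take all of P28 (6 min, value 20) ; 15 min left.
Take all of P36 (11 min, value 28) ; 4 min left.
Only 4 min remain; take 4/8 of P21 for value 10×4/8 = 5.
Total value = 189.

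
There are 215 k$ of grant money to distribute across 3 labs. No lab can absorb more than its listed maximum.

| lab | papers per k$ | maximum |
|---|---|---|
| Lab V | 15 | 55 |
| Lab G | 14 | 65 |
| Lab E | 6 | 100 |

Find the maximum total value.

2305

Rank by papers per k$: Lab V 15 > Lab G 14 > Lab E 6.
Lab V takes 55 to reach its cap of 55 — 160 left.
Lab G takes 65 to reach its cap of 65 — 95 left.
Only 95 left; Lab E takes them to reach 95.
Total = 15×55 + 14×65 + 6×95 = 2305.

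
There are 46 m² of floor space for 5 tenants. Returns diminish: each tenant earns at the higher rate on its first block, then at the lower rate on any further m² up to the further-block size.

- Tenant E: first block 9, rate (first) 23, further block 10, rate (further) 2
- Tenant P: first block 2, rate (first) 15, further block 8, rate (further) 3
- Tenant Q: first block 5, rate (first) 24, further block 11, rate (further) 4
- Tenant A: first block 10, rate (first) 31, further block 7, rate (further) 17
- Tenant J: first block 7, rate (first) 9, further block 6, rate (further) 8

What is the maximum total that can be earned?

897

Order all 10 blocks by rate: Tenant A/tier1 31 > Tenant Q/tier1 24 > Tenant E/tier1 23 > Tenant A/tier2 17 > Tenant P/tier1 15 > Tenant J/tier1 9 > Tenant J/tier2 8 > Tenant Q/tier2 4 > Tenant P/tier2 3 > Tenant E/tier2 2.
Tenant A/tier1 (31): +10 ; 36 left.
Tenant Q/tier1 (24): +5 ; 31 left.
Fill Tenant E tier1 block (9 at 23) ; 22 left.
Fill Tenant A tier2 block (7 at 17) ; 15 left.
Tenant P/tier1 (15): +2 ; 13 left.
Tenant J tier1 at 9: fill all 7 ; 6 left.
Fill Tenant J tier2 block (6 at 8) ; 0 left.
Total = 31×10 + 24×5 + 23×9 + 17×7 + 15×2 + 9×7 + 8×6 = 897.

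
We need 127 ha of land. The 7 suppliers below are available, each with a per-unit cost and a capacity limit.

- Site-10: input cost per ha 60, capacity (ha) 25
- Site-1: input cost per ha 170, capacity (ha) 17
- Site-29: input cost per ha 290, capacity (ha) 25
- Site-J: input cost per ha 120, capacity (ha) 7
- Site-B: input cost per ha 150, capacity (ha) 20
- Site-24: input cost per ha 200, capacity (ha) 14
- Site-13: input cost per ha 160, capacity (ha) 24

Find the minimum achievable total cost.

Fill from the cheapest supplier first.
Site-10 at 60: take all 25 ha — 102 still needed.
Site-J at 120: take all 7 ha — 95 still needed.
Site-B (150): use full 20 — 75 ha to go.
Site-13 at 160: take all 24 ha — 51 still needed.
Site-1 at 170: take all 17 ha — 34 still needed.
Site-24 (200): use full 14 — 20 ha to go.
Take 20 from Site-29 at 290 to finish.
Cost = 25×60 + 7×120 + 20×150 + 24×160 + 17×170 + 14×200 + 20×290 = 20670.

20670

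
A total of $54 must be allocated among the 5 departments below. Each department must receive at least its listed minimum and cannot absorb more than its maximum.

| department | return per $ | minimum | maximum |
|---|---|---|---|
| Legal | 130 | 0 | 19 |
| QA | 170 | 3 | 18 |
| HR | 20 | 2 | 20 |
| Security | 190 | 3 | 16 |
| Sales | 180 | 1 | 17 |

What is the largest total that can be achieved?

Meeting every minimum uses 0+3+2+3+1 = 9 $, leaving 45.
Order the departments by return per $: Security 190 > Sales 180 > QA 170 > Legal 130 > HR 20.
Security takes 13 more to reach its cap of 16 → 32 left.
Sales takes 16 more to reach its cap of 17 → 16 left.
QA: +15 to 18 (cap) → 1 left.
Legal: +1 (room for 19) → 1. Pool exhausted.
Total = 130×1 + 170×18 + 20×2 + 190×16 + 180×17 = 9330.

9330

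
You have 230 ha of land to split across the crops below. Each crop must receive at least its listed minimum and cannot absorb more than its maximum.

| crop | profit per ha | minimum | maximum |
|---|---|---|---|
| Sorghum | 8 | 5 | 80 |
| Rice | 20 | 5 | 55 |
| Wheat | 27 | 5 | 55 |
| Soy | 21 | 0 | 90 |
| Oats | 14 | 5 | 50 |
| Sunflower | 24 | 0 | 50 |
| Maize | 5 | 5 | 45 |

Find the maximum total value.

Meeting every minimum uses 5+5+5+0+5+0+5 = 25 ha, leaving 205.
Order the crops by profit per ha: Wheat 27 > Sunflower 24 > Soy 21 > Rice 20 > Oats 14 > Sorghum 8 > Maize 5.
Wheat takes 50 more to reach its cap of 55 → 155 left.
Sunflower: +50 to 50 (cap) → 105 left.
Soy: +90 to 90 (cap) → 15 left.
Rice has room for 50 more but only 15 remain, so it gets 20.
Total = 8×5 + 20×20 + 27×55 + 21×90 + 14×5 + 24×50 + 5×5 = 5110.

5110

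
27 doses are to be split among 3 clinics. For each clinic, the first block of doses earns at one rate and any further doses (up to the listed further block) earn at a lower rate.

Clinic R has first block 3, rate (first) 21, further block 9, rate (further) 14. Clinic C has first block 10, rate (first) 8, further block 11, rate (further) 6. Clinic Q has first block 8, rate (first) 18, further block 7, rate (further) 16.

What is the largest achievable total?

445

Order all 6 blocks by rate: Clinic R/tier1 21 > Clinic Q/tier1 18 > Clinic Q/tier2 16 > Clinic R/tier2 14 > Clinic C/tier1 8 > Clinic C/tier2 6.
Clinic R tier1 at 21: fill all 3 ; 24 left.
Clinic Q/tier1 (18): +8 ; 16 left.
Fill Clinic Q tier2 block (7 at 16) ; 9 left.
Clinic R tier2 at 14: fill all 9 ; 0 left.
Total = 21×3 + 18×8 + 16×7 + 14×9 = 445.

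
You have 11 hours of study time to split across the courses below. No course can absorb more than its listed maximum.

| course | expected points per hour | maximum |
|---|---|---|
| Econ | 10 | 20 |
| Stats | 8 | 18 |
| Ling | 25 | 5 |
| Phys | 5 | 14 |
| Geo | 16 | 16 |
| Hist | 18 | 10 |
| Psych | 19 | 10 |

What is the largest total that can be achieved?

239

Order the courses by expected points per hour: Ling 25 > Psych 19 > Hist 18 > Geo 16 > Econ 10 > Stats 8 > Phys 5.
Ling: +5 to 5 (cap) ; 6 left.
Psych has room for 10 but only 6 remain, so it gets 6.
Total = 25×5 + 19×6 = 239.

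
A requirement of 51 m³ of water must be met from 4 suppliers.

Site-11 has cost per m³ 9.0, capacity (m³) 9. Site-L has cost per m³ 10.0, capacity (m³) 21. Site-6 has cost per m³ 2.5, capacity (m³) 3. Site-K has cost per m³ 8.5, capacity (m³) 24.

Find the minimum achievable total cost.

Fill from the cheapest supplier first.
Site-6 (2.5): use full 3 — 48 m³ to go.
Site-K at 8.5: take all 24 m³ — 24 still needed.
Site-11 (9.0): use full 9 — 15 m³ to go.
Site-L (10.0): take the remaining 15 — done.
Cost = 3×2.5 + 24×8.5 + 9×9.0 + 15×10.0 = 442.5.

442.5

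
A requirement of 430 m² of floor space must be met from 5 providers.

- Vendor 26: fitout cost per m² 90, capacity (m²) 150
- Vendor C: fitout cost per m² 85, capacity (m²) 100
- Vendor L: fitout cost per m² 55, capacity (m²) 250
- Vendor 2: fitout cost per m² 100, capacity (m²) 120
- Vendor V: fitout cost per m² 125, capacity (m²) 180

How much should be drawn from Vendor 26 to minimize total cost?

Cheapest first:
Vendor L at 55: take all 250 m² ; 180 still needed.
Vendor C (85): use full 100 ; 80 m² to go.
Take 80 from Vendor 26 at 90 to finish.
Vendor 2, Vendor V: unused.

80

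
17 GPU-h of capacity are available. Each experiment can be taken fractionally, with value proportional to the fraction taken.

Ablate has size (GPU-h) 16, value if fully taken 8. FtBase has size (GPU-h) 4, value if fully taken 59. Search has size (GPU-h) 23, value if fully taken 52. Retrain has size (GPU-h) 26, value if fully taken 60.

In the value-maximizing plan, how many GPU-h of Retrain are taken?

Best value per unit of size first: FtBase 59/4≈14.8, Retrain 60/26≈2.31, Search 52/23≈2.26, Ablate 8/16≈0.5.
Take all of FtBase (4 GPU-h, value 59) ; 13 GPU-h left.
Only 13 GPU-h remain; take 13/26 of Retrain for value 60×13/26 = 30.

13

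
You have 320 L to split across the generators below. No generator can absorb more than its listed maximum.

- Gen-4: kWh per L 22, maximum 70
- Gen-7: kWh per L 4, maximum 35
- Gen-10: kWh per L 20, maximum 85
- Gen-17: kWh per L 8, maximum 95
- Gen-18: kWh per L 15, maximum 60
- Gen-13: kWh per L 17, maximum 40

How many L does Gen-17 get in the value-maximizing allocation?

Highest kWh per L first: Gen-4 22 > Gen-10 20 > Gen-13 17 > Gen-18 15 > Gen-17 8 > Gen-7 4.
Gen-4 takes 70 to reach its cap of 70 ; 250 left.
Give Gen-10 85 to hit its cap of 85 ; 165 left.
Gen-13 takes 40 to reach its cap of 40 ; 125 left.
Give Gen-18 60 to hit its cap of 60 ; 65 left.
Gen-17: +65 (room for 95) → 65. Pool exhausted.

65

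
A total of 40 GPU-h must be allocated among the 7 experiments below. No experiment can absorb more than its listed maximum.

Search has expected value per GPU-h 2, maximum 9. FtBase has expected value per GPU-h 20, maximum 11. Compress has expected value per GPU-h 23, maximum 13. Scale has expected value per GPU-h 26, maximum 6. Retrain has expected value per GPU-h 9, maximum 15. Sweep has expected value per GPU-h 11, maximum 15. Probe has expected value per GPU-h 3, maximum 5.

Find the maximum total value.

785

Order the experiments by expected value per GPU-h: Scale 26 > Compress 23 > FtBase 20 > Sweep 11 > Retrain 9 > Probe 3 > Search 2.
Give Scale 6 to hit its cap of 6 — 34 left.
Compress takes 13 to reach its cap of 13 — 21 left.
FtBase: +11 to 11 (cap) — 10 left.
Sweep has room for 15 but only 10 remain, so it gets 10.
Total = 20×11 + 23×13 + 26×6 + 11×10 = 785.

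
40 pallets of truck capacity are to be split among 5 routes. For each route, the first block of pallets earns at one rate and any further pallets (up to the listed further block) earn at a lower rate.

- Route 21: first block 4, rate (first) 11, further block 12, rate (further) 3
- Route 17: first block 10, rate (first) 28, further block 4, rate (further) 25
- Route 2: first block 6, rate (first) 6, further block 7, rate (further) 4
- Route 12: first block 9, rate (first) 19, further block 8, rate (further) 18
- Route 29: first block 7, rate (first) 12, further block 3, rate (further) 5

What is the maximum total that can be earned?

Rank every tier by rate: Route 17/tier1 28 > Route 17/tier2 25 > Route 12/tier1 19 > Route 12/tier2 18 > Route 29/tier1 12 > Route 21/tier1 11 > Route 2/tier1 6 > Route 29/tier2 5 > Route 2/tier2 4 > Route 21/tier2 3.
Route 17/tier1 (28): +10 → 30 left.
Route 17/tier2 (25): +4 → 26 left.
Fill Route 12 tier1 block (9 at 19) → 17 left.
Route 12/tier2 (18): +8 → 9 left.
Route 29/tier1 (12): +7 → 2 left.
2 remain; put them into Route 21 tier1 at 11.
Total = 28×10 + 25×4 + 19×9 + 18×8 + 12×7 + 11×2 = 801.

801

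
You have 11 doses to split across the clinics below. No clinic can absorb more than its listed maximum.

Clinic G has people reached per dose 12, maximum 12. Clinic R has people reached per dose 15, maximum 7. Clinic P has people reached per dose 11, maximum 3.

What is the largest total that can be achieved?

153

Highest people reached per dose first: Clinic R 15 > Clinic G 12 > Clinic P 11.
Clinic R: +7 to 7 (cap) — 4 left.
Clinic G has room for 12 but only 4 remain, so it gets 4.
Total = 12×4 + 15×7 = 153.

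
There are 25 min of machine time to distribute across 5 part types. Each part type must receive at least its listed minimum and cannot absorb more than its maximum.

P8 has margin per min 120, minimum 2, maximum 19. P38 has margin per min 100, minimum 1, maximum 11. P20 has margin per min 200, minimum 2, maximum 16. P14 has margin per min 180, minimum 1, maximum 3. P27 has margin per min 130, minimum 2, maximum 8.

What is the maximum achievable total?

4470

Meeting every minimum uses 2+1+2+1+2 = 8 min, leaving 17.
Rank by margin per min: P20 200 > P14 180 > P27 130 > P8 120 > P38 100.
P20: +14 to 16 (cap) — 3 left.
P14 takes 2 more to reach its cap of 3 — 1 left.
Only 1 left; P27 takes them to reach 3.
Total = 120×2 + 100×1 + 200×16 + 180×3 + 130×3 = 4470.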